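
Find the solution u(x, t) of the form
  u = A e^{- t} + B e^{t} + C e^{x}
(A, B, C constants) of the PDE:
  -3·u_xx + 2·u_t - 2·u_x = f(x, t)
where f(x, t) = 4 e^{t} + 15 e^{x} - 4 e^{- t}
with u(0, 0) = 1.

Substitute the ansatz u = A e^{- t} + B e^{t} + C e^{x} into the left-hand side.
Derivatives of the ansatz:
  u_xx = C e^{x}
  u_t = - A e^{- t} + B e^{t}
  u_x = C e^{x}
Term by term:
  -3·u_xx = - 3 C e^{x}
  2·u_t = - 2 A e^{- t} + 2 B e^{t}
  -2·u_x = - 2 C e^{x}
So the left-hand side equals
  - 2 A e^{- t} + 2 B e^{t} - 5 C e^{x}
This must equal f(x, t) = 4 e^{t} + 15 e^{x} - 4 e^{- t} identically.
Matching coefficients of the independent functions:
  [e^{- t}]:  - 2 A = -4
  [e^{t}]:  2 B = 4
  [e^{x}]:  - 5 C = 15
Solving: A = 2, B = 2, C = -3.
Check against the point condition:
  u(0, 0) = 1  ⟹  A + B + C = 1  ✓
Hence u(x, t) = 2 e^{t} - 3 e^{x} + 2 e^{- t}.

Answer: u(x, t) = 2 e^{t} - 3 e^{x} + 2 e^{- t}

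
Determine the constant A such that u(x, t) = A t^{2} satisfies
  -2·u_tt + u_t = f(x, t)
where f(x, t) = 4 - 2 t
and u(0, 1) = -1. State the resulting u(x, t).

Substitute the ansatz u = A t^{2} into the left-hand side.
Derivatives of the ansatz:
  u_tt = 2 A
  u_t = 2 A t
Term by term:
  -2·u_tt = - 4 A
  u_t = 2 A t
So the left-hand side equals
  2 A t - 4 A
This must equal f(x, t) = 4 - 2 t identically.
Matching coefficients of the independent functions:
  [constant term]:  - 4 A = 4
  [t]:  2 A = -2
Solving: A = -1.
Check against the point condition:
  u(0, 1) = -1  ⟹  A = -1  ✓
Hence u(x, t) = - t^{2}.

Answer: u(x, t) = - t^{2}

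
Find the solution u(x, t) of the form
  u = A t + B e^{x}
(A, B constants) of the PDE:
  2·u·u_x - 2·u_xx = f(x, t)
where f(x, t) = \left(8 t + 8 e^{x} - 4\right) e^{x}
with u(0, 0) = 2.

Answer: u(x, t) = 2 t + 2 e^{x}

Derivation:
Substitute the ansatz u = A t + B e^{x} into the left-hand side.
Derivatives of the ansatz:
  u_x = B e^{x}
  u_xx = B e^{x}
Term by term:
  2·u·u_x = 2 A B t e^{x} + 2 B^{2} e^{2 x}
  -2·u_xx = - 2 B e^{x}
So the left-hand side equals
  2 A B t e^{x} + 2 B^{2} e^{2 x} - 2 B e^{x}
This must equal f(x, t) identically; expanded, f = 8 t e^{x} + 8 e^{2 x} - 4 e^{x}.
Matching coefficients of the independent functions:
  [t e^{x}]:  2 A B = 8
  [e^{x}]:  - 2 B = -4
  [e^{2 x}]:  2 B^{2} = 8
Solving: A = 2, B = 2.
Check against the point condition:
  u(0, 0) = 2  ⟹  B = 2  ✓
Hence u(x, t) = 2 t + 2 e^{x}.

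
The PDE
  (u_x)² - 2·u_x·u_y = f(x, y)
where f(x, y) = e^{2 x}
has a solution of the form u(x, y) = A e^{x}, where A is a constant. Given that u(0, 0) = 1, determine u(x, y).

Answer: u(x, y) = e^{x}

Derivation:
Substitute the ansatz u = A e^{x} into the left-hand side.
Derivatives of the ansatz:
  u_x = A e^{x}
  u_y = 0
Term by term:
  (u_x)² = A^{2} e^{2 x}
  -2·u_x·u_y = 0
So the left-hand side equals
  A^{2} e^{2 x}
This must equal f(x, y) = e^{2 x} identically.
Matching coefficients of the independent functions:
  [e^{2 x}]:  A^{2} = 1
These equations allow (A) = (-1) or (1).
Impose the point condition(s):
  u(0, 0) = 1  ⟹  A = 1
Only A = 1 satisfies everything.
Hence u(x, y) = e^{x}.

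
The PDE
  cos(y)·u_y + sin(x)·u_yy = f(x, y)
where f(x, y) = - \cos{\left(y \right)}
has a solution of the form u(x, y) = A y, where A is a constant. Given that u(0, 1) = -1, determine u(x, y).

Answer: u(x, y) = - y

Derivation:
Substitute the ansatz u = A y into the left-hand side.
Derivatives of the ansatz:
  u_y = A
  u_yy = 0
Term by term:
  cos(y)·u_y = A \cos{\left(y \right)}
  sin(x)·u_yy = 0
So the left-hand side equals
  A \cos{\left(y \right)}
This must equal f(x, y) = - \cos{\left(y \right)} identically.
Matching coefficients of the independent functions:
  [\cos{\left(y \right)}]:  A = -1
Solving: A = -1.
Check against the point condition:
  u(0, 1) = -1  ⟹  A = -1  ✓
Hence u(x, y) = - y.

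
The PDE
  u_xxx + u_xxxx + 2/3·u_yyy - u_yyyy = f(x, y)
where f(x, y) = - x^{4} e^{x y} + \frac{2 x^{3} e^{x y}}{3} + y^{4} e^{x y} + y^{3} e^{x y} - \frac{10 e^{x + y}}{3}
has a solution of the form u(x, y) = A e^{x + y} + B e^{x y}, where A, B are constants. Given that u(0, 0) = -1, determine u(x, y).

Answer: u(x, y) = e^{x y} - 2 e^{x + y}

Derivation:
Substitute the ansatz u = A e^{x + y} + B e^{x y} into the left-hand side.
Derivatives of the ansatz:
  u_xxx = A e^{x} e^{y} + B y^{3} e^{x y}
  u_xxxx = A e^{x} e^{y} + B y^{4} e^{x y}
  u_yyy = A e^{x} e^{y} + B x^{3} e^{x y}
  u_yyyy = A e^{x} e^{y} + B x^{4} e^{x y}
Term by term:
  u_xxx = A e^{x} e^{y} + B y^{3} e^{x y}
  u_xxxx = A e^{x} e^{y} + B y^{4} e^{x y}
  2/3·u_yyy = \frac{2 A e^{x} e^{y}}{3} + \frac{2 B x^{3} e^{x y}}{3}
  -u_yyyy = - A e^{x} e^{y} - B x^{4} e^{x y}
So the left-hand side equals
  \frac{5 A e^{x} e^{y}}{3} - B x^{4} e^{x y} + \frac{2 B x^{3} e^{x y}}{3} + B y^{4} e^{x y} + B y^{3} e^{x y}
This must equal f(x, y) identically; expanded, f = - x^{4} e^{x y} + \frac{2 x^{3} e^{x y}}{3} + y^{4} e^{x y} + y^{3} e^{x y} - \frac{10 e^{x} e^{y}}{3}.
Matching coefficients of the independent functions:
  [x^{3} e^{x y}]:  \frac{2 B}{3} = \frac{2}{3}
  [x^{4} e^{x y}]:  - B = -1
  [y^{3} e^{x y}, y^{4} e^{x y}]:  B = 1
  [e^{x} e^{y}]:  \frac{5 A}{3} = - \frac{10}{3}
Solving: A = -2, B = 1.
Check against the point condition:
  u(0, 0) = -1  ⟹  A + B = -1  ✓
Hence u(x, y) = e^{x y} - 2 e^{x + y}.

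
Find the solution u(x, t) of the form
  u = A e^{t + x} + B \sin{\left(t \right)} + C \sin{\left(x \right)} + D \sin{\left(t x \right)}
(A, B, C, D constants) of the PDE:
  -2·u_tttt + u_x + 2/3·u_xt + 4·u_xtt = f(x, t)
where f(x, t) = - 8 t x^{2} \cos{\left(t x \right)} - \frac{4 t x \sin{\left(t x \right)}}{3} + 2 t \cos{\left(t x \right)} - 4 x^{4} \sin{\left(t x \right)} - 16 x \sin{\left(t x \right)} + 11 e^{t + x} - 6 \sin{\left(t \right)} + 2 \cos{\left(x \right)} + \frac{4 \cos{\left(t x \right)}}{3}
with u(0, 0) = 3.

Answer: u(x, t) = 3 e^{t + x} + 3 \sin{\left(t \right)} + 2 \sin{\left(x \right)} + 2 \sin{\left(t x \right)}

Derivation:
Substitute the ansatz u = A e^{t + x} + B \sin{\left(t \right)} + C \sin{\left(x \right)} + D \sin{\left(t x \right)} into the left-hand side.
Derivatives of the ansatz:
  u_tttt = A e^{t} e^{x} + B \sin{\left(t \right)} + D x^{4} \sin{\left(t x \right)}
  u_x = A e^{t} e^{x} + C \cos{\left(x \right)} + D t \cos{\left(t x \right)}
  u_xt = A e^{t} e^{x} - D t x \sin{\left(t x \right)} + D \cos{\left(t x \right)}
  u_xtt = A e^{t} e^{x} - D t x^{2} \cos{\left(t x \right)} - 2 D x \sin{\left(t x \right)}
Term by term:
  -2·u_tttt = - 2 A e^{t} e^{x} - 2 B \sin{\left(t \right)} - 2 D x^{4} \sin{\left(t x \right)}
  u_x = A e^{t} e^{x} + C \cos{\left(x \right)} + D t \cos{\left(t x \right)}
  2/3·u_xt = \frac{2 A e^{t} e^{x}}{3} - \frac{2 D t x \sin{\left(t x \right)}}{3} + \frac{2 D \cos{\left(t x \right)}}{3}
  4·u_xtt = 4 A e^{t} e^{x} - 4 D t x^{2} \cos{\left(t x \right)} - 8 D x \sin{\left(t x \right)}
So the left-hand side equals
  \frac{11 A e^{t} e^{x}}{3} - 2 B \sin{\left(t \right)} + C \cos{\left(x \right)} - 4 D t x^{2} \cos{\left(t x \right)} - \frac{2 D t x \sin{\left(t x \right)}}{3} + D t \cos{\left(t x \right)} - 2 D x^{4} \sin{\left(t x \right)} - 8 D x \sin{\left(t x \right)} + \frac{2 D \cos{\left(t x \right)}}{3}
This must equal f(x, t) identically; expanded, f = - 8 t x^{2} \cos{\left(t x \right)} - \frac{4 t x \sin{\left(t x \right)}}{3} + 2 t \cos{\left(t x \right)} - 4 x^{4} \sin{\left(t x \right)} - 16 x \sin{\left(t x \right)} + 11 e^{t} e^{x} - 6 \sin{\left(t \right)} + 2 \cos{\left(x \right)} + \frac{4 \cos{\left(t x \right)}}{3}.
Matching coefficients of the independent functions:
  [t \cos{\left(t x \right)}]:  D = 2
  [x \sin{\left(t x \right)}]:  - 8 D = -16
  [x^{4} \sin{\left(t x \right)}]:  - 2 D = -4
  [e^{t} e^{x}]:  \frac{11 A}{3} = 11
  [t x \sin{\left(t x \right)}]:  - \frac{2 D}{3} = - \frac{4}{3}
  [t x^{2} \cos{\left(t x \right)}]:  - 4 D = -8
  [\sin{\left(t \right)}]:  - 2 B = -6
  [\cos{\left(x \right)}]:  C = 2
  [\cos{\left(t x \right)}]:  \frac{2 D}{3} = \frac{4}{3}
Solving: A = 3, B = 3, C = 2, D = 2.
Check against the point condition:
  u(0, 0) = 3  ⟹  A = 3  ✓
Hence u(x, t) = 3 e^{t + x} + 3 \sin{\left(t \right)} + 2 \sin{\left(x \right)} + 2 \sin{\left(t x \right)}.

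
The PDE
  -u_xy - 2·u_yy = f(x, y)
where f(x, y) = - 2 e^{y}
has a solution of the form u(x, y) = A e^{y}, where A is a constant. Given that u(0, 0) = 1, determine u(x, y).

Substitute the ansatz u = A e^{y} into the left-hand side.
Derivatives of the ansatz:
  u_xy = 0
  u_yy = A e^{y}
Term by term:
  -u_xy = 0
  -2·u_yy = - 2 A e^{y}
So the left-hand side equals
  - 2 A e^{y}
This must equal f(x, y) = - 2 e^{y} identically.
Matching coefficients of the independent functions:
  [e^{y}]:  - 2 A = -2
Solving: A = 1.
Check against the point condition:
  u(0, 0) = 1  ⟹  A = 1  ✓
Hence u(x, y) = e^{y}.

Answer: u(x, y) = e^{y}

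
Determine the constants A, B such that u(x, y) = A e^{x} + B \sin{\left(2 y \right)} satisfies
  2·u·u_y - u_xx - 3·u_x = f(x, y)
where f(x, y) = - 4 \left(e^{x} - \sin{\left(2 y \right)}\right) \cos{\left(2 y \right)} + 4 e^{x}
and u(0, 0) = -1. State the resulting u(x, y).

Substitute the ansatz u = A e^{x} + B \sin{\left(2 y \right)} into the left-hand side.
Derivatives of the ansatz:
  u_y = 2 B \cos{\left(2 y \right)}
  u_xx = A e^{x}
  u_x = A e^{x}
Term by term:
  2·u·u_y = 4 A B e^{x} \cos{\left(2 y \right)} + 4 B^{2} \sin{\left(2 y \right)} \cos{\left(2 y \right)}
  -u_xx = - A e^{x}
  -3·u_x = - 3 A e^{x}
So the left-hand side equals
  4 A B e^{x} \cos{\left(2 y \right)} - 4 A e^{x} + 4 B^{2} \sin{\left(2 y \right)} \cos{\left(2 y \right)}
This must equal f(x, y) identically; expanded, f = - 4 e^{x} \cos{\left(2 y \right)} + 4 e^{x} + 4 \sin{\left(2 y \right)} \cos{\left(2 y \right)}.
Matching coefficients of the independent functions:
  [e^{x} \cos{\left(2 y \right)}]:  4 A B = -4
  [\sin{\left(2 y \right)} \cos{\left(2 y \right)}]:  4 B^{2} = 4
  [e^{x}]:  - 4 A = 4
Solving: A = -1, B = 1.
Check against the point condition:
  u(0, 0) = -1  ⟹  A = -1  ✓
Hence u(x, y) = - e^{x} + \sin{\left(2 y \right)}.

Answer: u(x, y) = - e^{x} + \sin{\left(2 y \right)}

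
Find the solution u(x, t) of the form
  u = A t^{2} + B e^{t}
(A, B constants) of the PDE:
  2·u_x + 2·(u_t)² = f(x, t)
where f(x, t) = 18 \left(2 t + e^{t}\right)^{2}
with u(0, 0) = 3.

Substitute the ansatz u = A t^{2} + B e^{t} into the left-hand side.
Derivatives of the ansatz:
  u_x = 0
  u_t = 2 A t + B e^{t}
Term by term:
  2·u_x = 0
  2·(u_t)² = 8 A^{2} t^{2} + 8 A B t e^{t} + 2 B^{2} e^{2 t}
So the left-hand side equals
  8 A^{2} t^{2} + 8 A B t e^{t} + 2 B^{2} e^{2 t}
This must equal f(x, t) identically; expanded, f = 72 t^{2} + 72 t e^{t} + 18 e^{2 t}.
Matching coefficients of the independent functions:
  [t^{2}]:  8 A^{2} = 72
  [t e^{t}]:  8 A B = 72
  [e^{2 t}]:  2 B^{2} = 18
These equations allow (A, B) = (-3, -3) or (3, 3).
Impose the point condition(s):
  u(0, 0) = 3  ⟹  B = 3
Only A = 3, B = 3 satisfies everything.
Hence u(x, t) = 3 t^{2} + 3 e^{t}.

Answer: u(x, t) = 3 t^{2} + 3 e^{t}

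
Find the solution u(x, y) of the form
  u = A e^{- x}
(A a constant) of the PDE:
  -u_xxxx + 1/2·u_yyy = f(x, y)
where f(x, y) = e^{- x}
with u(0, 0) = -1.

Substitute the ansatz u = A e^{- x} into the left-hand side.
Derivatives of the ansatz:
  u_xxxx = A e^{- x}
  u_yyy = 0
Term by term:
  -u_xxxx = - A e^{- x}
  1/2·u_yyy = 0
So the left-hand side equals
  - A e^{- x}
This must equal f(x, y) = e^{- x} identically.
Matching coefficients of the independent functions:
  [e^{- x}]:  - A = 1
Solving: A = -1.
Check against the point condition:
  u(0, 0) = -1  ⟹  A = -1  ✓
Hence u(x, y) = - e^{- x}.

Answer: u(x, y) = - e^{- x}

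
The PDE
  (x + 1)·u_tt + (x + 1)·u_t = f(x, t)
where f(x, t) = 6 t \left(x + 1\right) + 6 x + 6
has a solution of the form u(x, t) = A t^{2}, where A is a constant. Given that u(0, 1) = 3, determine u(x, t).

Answer: u(x, t) = 3 t^{2}

Derivation:
Substitute the ansatz u = A t^{2} into the left-hand side.
Derivatives of the ansatz:
  u_tt = 2 A
  u_t = 2 A t
Term by term:
  (x + 1)·u_tt = 2 A x + 2 A
  (x + 1)·u_t = 2 A t x + 2 A t
So the left-hand side equals
  2 A t x + 2 A t + 2 A x + 2 A
This must equal f(x, t) = 6 t \left(x + 1\right) + 6 x + 6 identically.
Matching coefficients of the independent functions:
  [constant term, t, x, t x]:  2 A = 6
Solving: A = 3.
Check against the point condition:
  u(0, 1) = 3  ⟹  A = 3  ✓
Hence u(x, t) = 3 t^{2}.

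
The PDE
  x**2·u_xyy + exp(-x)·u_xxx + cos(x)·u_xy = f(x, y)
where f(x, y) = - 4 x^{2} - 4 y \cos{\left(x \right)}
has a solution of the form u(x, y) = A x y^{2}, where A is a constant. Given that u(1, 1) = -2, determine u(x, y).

Substitute the ansatz u = A x y^{2} into the left-hand side.
Derivatives of the ansatz:
  u_xyy = 2 A
  u_xxx = 0
  u_xy = 2 A y
Term by term:
  x**2·u_xyy = 2 A x^{2}
  exp(-x)·u_xxx = 0
  cos(x)·u_xy = 2 A y \cos{\left(x \right)}
So the left-hand side equals
  2 A x^{2} + 2 A y \cos{\left(x \right)}
This must equal f(x, y) = - 4 x^{2} - 4 y \cos{\left(x \right)} identically.
Matching coefficients of the independent functions:
  [x^{2}, y \cos{\left(x \right)}]:  2 A = -4
Solving: A = -2.
Check against the point condition:
  u(1, 1) = -2  ⟹  A = -2  ✓
Hence u(x, y) = - 2 x y^{2}.

Answer: u(x, y) = - 2 x y^{2}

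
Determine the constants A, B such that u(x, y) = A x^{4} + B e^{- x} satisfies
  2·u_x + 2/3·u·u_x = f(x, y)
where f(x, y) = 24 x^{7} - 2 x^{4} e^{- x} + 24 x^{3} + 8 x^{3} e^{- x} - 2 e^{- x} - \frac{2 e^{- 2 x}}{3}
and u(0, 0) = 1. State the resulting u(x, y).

Substitute the ansatz u = A x^{4} + B e^{- x} into the left-hand side.
Derivatives of the ansatz:
  u_x = 4 A x^{3} - B e^{- x}
Term by term:
  2·u_x = 8 A x^{3} - 2 B e^{- x}
  2/3·u·u_x = \frac{8 A^{2} x^{7}}{3} - \frac{2 A B x^{4} e^{- x}}{3} + \frac{8 A B x^{3} e^{- x}}{3} - \frac{2 B^{2} e^{- 2 x}}{3}
So the left-hand side equals
  \frac{8 A^{2} x^{7}}{3} - \frac{2 A B x^{4} e^{- x}}{3} + \frac{8 A B x^{3} e^{- x}}{3} + 8 A x^{3} - \frac{2 B^{2} e^{- 2 x}}{3} - 2 B e^{- x}
This must equal f(x, y) = 24 x^{7} - 2 x^{4} e^{- x} + 24 x^{3} + 8 x^{3} e^{- x} - 2 e^{- x} - \frac{2 e^{- 2 x}}{3} identically.
Matching coefficients of the independent functions:
  [x^{3}]:  8 A = 24
  [x^{7}]:  \frac{8 A^{2}}{3} = 24
  [x^{3} e^{- x}]:  \frac{8 A B}{3} = 8
  [x^{4} e^{- x}]:  - \frac{2 A B}{3} = -2
  [e^{- 2 x}]:  - \frac{2 B^{2}}{3} = - \frac{2}{3}
  [e^{- x}]:  - 2 B = -2
Solving: A = 3, B = 1.
Check against the point condition:
  u(0, 0) = 1  ⟹  B = 1  ✓
Hence u(x, y) = 3 x^{4} + e^{- x}.

Answer: u(x, y) = 3 x^{4} + e^{- x}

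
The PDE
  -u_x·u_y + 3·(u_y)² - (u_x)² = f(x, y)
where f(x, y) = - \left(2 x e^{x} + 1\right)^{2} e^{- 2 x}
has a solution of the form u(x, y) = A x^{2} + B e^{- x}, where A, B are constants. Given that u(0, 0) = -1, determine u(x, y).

Substitute the ansatz u = A x^{2} + B e^{- x} into the left-hand side.
Derivatives of the ansatz:
  u_x = 2 A x - B e^{- x}
  u_y = 0
Term by term:
  -u_x·u_y = 0
  3·(u_y)² = 0
  -(u_x)² = - 4 A^{2} x^{2} + 4 A B x e^{- x} - B^{2} e^{- 2 x}
So the left-hand side equals
  - 4 A^{2} x^{2} + 4 A B x e^{- x} - B^{2} e^{- 2 x}
This must equal f(x, y) identically; expanded, f = - 4 x^{2} - 4 x e^{- x} - e^{- 2 x}.
Matching coefficients of the independent functions:
  [x^{2}]:  - 4 A^{2} = -4
  [x e^{- x}]:  4 A B = -4
  [e^{- 2 x}]:  - B^{2} = -1
These equations allow (A, B) = (-1, 1) or (1, -1).
Impose the point condition(s):
  u(0, 0) = -1  ⟹  B = -1
Only A = 1, B = -1 satisfies everything.
Hence u(x, y) = x^{2} - e^{- x}.

Answer: u(x, y) = x^{2} - e^{- x}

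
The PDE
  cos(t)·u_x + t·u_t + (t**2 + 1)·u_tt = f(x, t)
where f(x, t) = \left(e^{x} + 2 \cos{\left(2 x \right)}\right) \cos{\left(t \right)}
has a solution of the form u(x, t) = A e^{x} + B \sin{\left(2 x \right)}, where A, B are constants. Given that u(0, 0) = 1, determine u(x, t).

Substitute the ansatz u = A e^{x} + B \sin{\left(2 x \right)} into the left-hand side.
Derivatives of the ansatz:
  u_x = A e^{x} + 2 B \cos{\left(2 x \right)}
  u_t = 0
  u_tt = 0
Term by term:
  cos(t)·u_x = A e^{x} \cos{\left(t \right)} + 2 B \cos{\left(t \right)} \cos{\left(2 x \right)}
  t·u_t = 0
  (t**2 + 1)·u_tt = 0
So the left-hand side equals
  A e^{x} \cos{\left(t \right)} + 2 B \cos{\left(t \right)} \cos{\left(2 x \right)}
This must equal f(x, t) identically; expanded, f = e^{x} \cos{\left(t \right)} + 2 \cos{\left(t \right)} \cos{\left(2 x \right)}.
Matching coefficients of the independent functions:
  [e^{x} \cos{\left(t \right)}]:  A = 1
  [\cos{\left(t \right)} \cos{\left(2 x \right)}]:  2 B = 2
Solving: A = 1, B = 1.
Check against the point condition:
  u(0, 0) = 1  ⟹  A = 1  ✓
Hence u(x, t) = e^{x} + \sin{\left(2 x \right)}.

Answer: u(x, t) = e^{x} + \sin{\left(2 x \right)}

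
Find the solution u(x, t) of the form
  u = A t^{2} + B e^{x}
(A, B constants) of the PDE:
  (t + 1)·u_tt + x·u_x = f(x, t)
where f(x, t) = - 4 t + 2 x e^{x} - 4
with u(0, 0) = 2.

Answer: u(x, t) = - 2 t^{2} + 2 e^{x}

Derivation:
Substitute the ansatz u = A t^{2} + B e^{x} into the left-hand side.
Derivatives of the ansatz:
  u_tt = 2 A
  u_x = B e^{x}
Term by term:
  (t + 1)·u_tt = 2 A t + 2 A
  x·u_x = B x e^{x}
So the left-hand side equals
  2 A t + 2 A + B x e^{x}
This must equal f(x, t) = - 4 t + 2 x e^{x} - 4 identically.
Matching coefficients of the independent functions:
  [constant term, t]:  2 A = -4
  [x e^{x}]:  B = 2
Solving: A = -2, B = 2.
Check against the point condition:
  u(0, 0) = 2  ⟹  B = 2  ✓
Hence u(x, t) = - 2 t^{2} + 2 e^{x}.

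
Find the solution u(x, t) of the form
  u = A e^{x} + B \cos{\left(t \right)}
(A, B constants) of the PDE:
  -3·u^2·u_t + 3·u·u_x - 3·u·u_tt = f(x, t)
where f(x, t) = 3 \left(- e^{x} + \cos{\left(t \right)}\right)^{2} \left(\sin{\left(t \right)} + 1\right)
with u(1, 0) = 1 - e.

Substitute the ansatz u = A e^{x} + B \cos{\left(t \right)} into the left-hand side.
Derivatives of the ansatz:
  u_t = - B \sin{\left(t \right)}
  u_x = A e^{x}
  u_tt = - B \cos{\left(t \right)}
Term by term:
  -3·u^2·u_t = 3 A^{2} B e^{2 x} \sin{\left(t \right)} + 6 A B^{2} e^{x} \sin{\left(t \right)} \cos{\left(t \right)} + 3 B^{3} \sin{\left(t \right)} \cos^{2}{\left(t \right)}
  3·u·u_x = 3 A^{2} e^{2 x} + 3 A B e^{x} \cos{\left(t \right)}
  -3·u·u_tt = 3 A B e^{x} \cos{\left(t \right)} + 3 B^{2} \cos^{2}{\left(t \right)}
So the left-hand side equals
  3 A^{2} B e^{2 x} \sin{\left(t \right)} + 3 A^{2} e^{2 x} + 6 A B^{2} e^{x} \sin{\left(t \right)} \cos{\left(t \right)} + 6 A B e^{x} \cos{\left(t \right)} + 3 B^{3} \sin{\left(t \right)} \cos^{2}{\left(t \right)} + 3 B^{2} \cos^{2}{\left(t \right)}
This must equal f(x, t) identically; expanded, f = 3 e^{2 x} \sin{\left(t \right)} + 3 e^{2 x} - 6 e^{x} \sin{\left(t \right)} \cos{\left(t \right)} - 6 e^{x} \cos{\left(t \right)} + 3 \sin{\left(t \right)} \cos^{2}{\left(t \right)} + 3 \cos^{2}{\left(t \right)}.
Matching coefficients of the independent functions:
  [e^{x} \cos{\left(t \right)}]:  6 A B = -6
  [e^{2 x} \sin{\left(t \right)}]:  3 A^{2} B = 3
  [\sin{\left(t \right)} \cos^{2}{\left(t \right)}]:  3 B^{3} = 3
  [e^{x} \sin{\left(t \right)} \cos{\left(t \right)}]:  6 A B^{2} = -6
  [e^{2 x}]:  3 A^{2} = 3
  [\cos^{2}{\left(t \right)}]:  3 B^{2} = 3
Solving: A = -1, B = 1.
Check against the point condition:
  u(1, 0) = 1 - e  ⟹  e A + B = 1 - e  ✓
Hence u(x, t) = - e^{x} + \cos{\left(t \right)}.

Answer: u(x, t) = - e^{x} + \cos{\left(t \right)}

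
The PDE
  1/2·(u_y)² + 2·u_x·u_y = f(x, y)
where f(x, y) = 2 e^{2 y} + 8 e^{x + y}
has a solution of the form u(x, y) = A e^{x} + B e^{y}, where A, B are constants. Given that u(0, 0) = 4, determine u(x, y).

Answer: u(x, y) = 2 e^{x} + 2 e^{y}

Derivation:
Substitute the ansatz u = A e^{x} + B e^{y} into the left-hand side.
Derivatives of the ansatz:
  u_y = B e^{y}
  u_x = A e^{x}
Term by term:
  1/2·(u_y)² = \frac{B^{2} e^{2 y}}{2}
  2·u_x·u_y = 2 A B e^{x} e^{y}
So the left-hand side equals
  2 A B e^{x} e^{y} + \frac{B^{2} e^{2 y}}{2}
This must equal f(x, y) identically; expanded, f = 8 e^{x} e^{y} + 2 e^{2 y}.
Matching coefficients of the independent functions:
  [e^{x} e^{y}]:  2 A B = 8
  [e^{2 y}]:  \frac{B^{2}}{2} = 2
These equations allow (A, B) = (-2, -2) or (2, 2).
Impose the point condition(s):
  u(0, 0) = 4  ⟹  A + B = 4
Only A = 2, B = 2 satisfies everything.
Hence u(x, y) = 2 e^{x} + 2 e^{y}.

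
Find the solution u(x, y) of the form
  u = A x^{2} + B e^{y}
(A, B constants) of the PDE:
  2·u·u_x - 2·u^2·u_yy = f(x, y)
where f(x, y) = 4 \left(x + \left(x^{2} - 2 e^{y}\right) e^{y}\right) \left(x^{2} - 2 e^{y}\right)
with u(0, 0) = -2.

Substitute the ansatz u = A x^{2} + B e^{y} into the left-hand side.
Derivatives of the ansatz:
  u_x = 2 A x
  u_yy = B e^{y}
Term by term:
  2·u·u_x = 4 A^{2} x^{3} + 4 A B x e^{y}
  -2·u^2·u_yy = - 2 A^{2} B x^{4} e^{y} - 4 A B^{2} x^{2} e^{2 y} - 2 B^{3} e^{3 y}
So the left-hand side equals
  - 2 A^{2} B x^{4} e^{y} + 4 A^{2} x^{3} - 4 A B^{2} x^{2} e^{2 y} + 4 A B x e^{y} - 2 B^{3} e^{3 y}
This must equal f(x, y) identically; expanded, f = 4 x^{4} e^{y} + 4 x^{3} - 16 x^{2} e^{2 y} - 8 x e^{y} + 16 e^{3 y}.
Matching coefficients of the independent functions:
  [x^{3}]:  4 A^{2} = 4
  [x e^{y}]:  4 A B = -8
  [x^{2} e^{2 y}]:  - 4 A B^{2} = -16
  [x^{4} e^{y}]:  - 2 A^{2} B = 4
  [e^{3 y}]:  - 2 B^{3} = 16
Solving: A = 1, B = -2.
Check against the point condition:
  u(0, 0) = -2  ⟹  B = -2  ✓
Hence u(x, y) = x^{2} - 2 e^{y}.

Answer: u(x, y) = x^{2} - 2 e^{y}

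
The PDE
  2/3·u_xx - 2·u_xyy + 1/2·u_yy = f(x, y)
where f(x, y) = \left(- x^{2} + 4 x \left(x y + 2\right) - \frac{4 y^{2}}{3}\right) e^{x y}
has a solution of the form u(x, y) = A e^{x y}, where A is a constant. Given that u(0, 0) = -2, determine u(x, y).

Substitute the ansatz u = A e^{x y} into the left-hand side.
Derivatives of the ansatz:
  u_xx = A y^{2} e^{x y}
  u_xyy = A x^{2} y e^{x y} + 2 A x e^{x y}
  u_yy = A x^{2} e^{x y}
Term by term:
  2/3·u_xx = \frac{2 A y^{2} e^{x y}}{3}
  -2·u_xyy = - 2 A x^{2} y e^{x y} - 4 A x e^{x y}
  1/2·u_yy = \frac{A x^{2} e^{x y}}{2}
So the left-hand side equals
  - 2 A x^{2} y e^{x y} + \frac{A x^{2} e^{x y}}{2} - 4 A x e^{x y} + \frac{2 A y^{2} e^{x y}}{3}
This must equal f(x, y) identically; expanded, f = 4 x^{2} y e^{x y} - x^{2} e^{x y} + 8 x e^{x y} - \frac{4 y^{2} e^{x y}}{3}.
Matching coefficients of the independent functions:
  [x e^{x y}]:  - 4 A = 8
  [x^{2} e^{x y}]:  \frac{A}{2} = -1
  [y^{2} e^{x y}]:  \frac{2 A}{3} = - \frac{4}{3}
  [x^{2} y e^{x y}]:  - 2 A = 4
Solving: A = -2.
Check against the point condition:
  u(0, 0) = -2  ⟹  A = -2  ✓
Hence u(x, y) = - 2 e^{x y}.

Answer: u(x, y) = - 2 e^{x y}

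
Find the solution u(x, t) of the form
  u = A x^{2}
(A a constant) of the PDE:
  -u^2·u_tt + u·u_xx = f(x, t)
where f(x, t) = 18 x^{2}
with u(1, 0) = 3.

Substitute the ansatz u = A x^{2} into the left-hand side.
Derivatives of the ansatz:
  u_tt = 0
  u_xx = 2 A
Term by term:
  -u^2·u_tt = 0
  u·u_xx = 2 A^{2} x^{2}
So the left-hand side equals
  2 A^{2} x^{2}
This must equal f(x, t) = 18 x^{2} identically.
Matching coefficients of the independent functions:
  [x^{2}]:  2 A^{2} = 18
These equations allow (A) = (-3) or (3).
Impose the point condition(s):
  u(1, 0) = 3  ⟹  A = 3
Only A = 3 satisfies everything.
Hence u(x, t) = 3 x^{2}.

Answer: u(x, t) = 3 x^{2}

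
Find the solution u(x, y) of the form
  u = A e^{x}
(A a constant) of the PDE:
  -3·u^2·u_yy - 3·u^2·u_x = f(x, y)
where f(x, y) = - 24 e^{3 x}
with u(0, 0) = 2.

Answer: u(x, y) = 2 e^{x}

Derivation:
Substitute the ansatz u = A e^{x} into the left-hand side.
Derivatives of the ansatz:
  u_yy = 0
  u_x = A e^{x}
Term by term:
  -3·u^2·u_yy = 0
  -3·u^2·u_x = - 3 A^{3} e^{3 x}
So the left-hand side equals
  - 3 A^{3} e^{3 x}
This must equal f(x, y) = - 24 e^{3 x} identically.
Matching coefficients of the independent functions:
  [e^{3 x}]:  - 3 A^{3} = -24
Solving: A = 2.
Check against the point condition:
  u(0, 0) = 2  ⟹  A = 2  ✓
Hence u(x, y) = 2 e^{x}.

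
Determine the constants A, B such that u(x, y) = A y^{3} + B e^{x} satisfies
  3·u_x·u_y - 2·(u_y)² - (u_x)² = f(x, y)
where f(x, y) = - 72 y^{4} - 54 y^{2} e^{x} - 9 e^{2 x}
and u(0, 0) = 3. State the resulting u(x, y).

Substitute the ansatz u = A y^{3} + B e^{x} into the left-hand side.
Derivatives of the ansatz:
  u_x = B e^{x}
  u_y = 3 A y^{2}
Term by term:
  3·u_x·u_y = 9 A B y^{2} e^{x}
  -2·(u_y)² = - 18 A^{2} y^{4}
  -(u_x)² = - B^{2} e^{2 x}
So the left-hand side equals
  - 18 A^{2} y^{4} + 9 A B y^{2} e^{x} - B^{2} e^{2 x}
This must equal f(x, y) = - 72 y^{4} - 54 y^{2} e^{x} - 9 e^{2 x} identically.
Matching coefficients of the independent functions:
  [y^{4}]:  - 18 A^{2} = -72
  [y^{2} e^{x}]:  9 A B = -54
  [e^{2 x}]:  - B^{2} = -9
These equations allow (A, B) = (-2, 3) or (2, -3).
Impose the point condition(s):
  u(0, 0) = 3  ⟹  B = 3
Only A = -2, B = 3 satisfies everything.
Hence u(x, y) = - 2 y^{3} + 3 e^{x}.

Answer: u(x, y) = - 2 y^{3} + 3 e^{x}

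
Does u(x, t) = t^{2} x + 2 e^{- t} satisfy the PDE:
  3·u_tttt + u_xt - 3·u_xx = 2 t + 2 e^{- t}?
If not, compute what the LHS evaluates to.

Evaluate each term of the left-hand side for u = t^{2} x + 2 e^{- t}.
Derivatives:
  u_tttt = 2 e^{- t}
  u_xt = 2 t
  u_xx = 0
Terms:
  3·u_tttt = 6 e^{- t}
  u_xt = 2 t
  -3·u_xx = 0
Sum: LHS = 2 t + 6 e^{- t}
Given right-hand side: 2 t + 2 e^{- t}. Difference LHS − RHS = 4 e^{- t} ≠ 0, so u is not a solution.

Answer: No, the LHS evaluates to 2 t + 6 e^{- t}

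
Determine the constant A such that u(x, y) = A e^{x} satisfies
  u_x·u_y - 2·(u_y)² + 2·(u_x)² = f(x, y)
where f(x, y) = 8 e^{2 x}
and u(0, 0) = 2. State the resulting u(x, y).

Substitute the ansatz u = A e^{x} into the left-hand side.
Derivatives of the ansatz:
  u_x = A e^{x}
  u_y = 0
Term by term:
  u_x·u_y = 0
  -2·(u_y)² = 0
  2·(u_x)² = 2 A^{2} e^{2 x}
So the left-hand side equals
  2 A^{2} e^{2 x}
This must equal f(x, y) = 8 e^{2 x} identically.
Matching coefficients of the independent functions:
  [e^{2 x}]:  2 A^{2} = 8
These equations allow (A) = (-2) or (2).
Impose the point condition(s):
  u(0, 0) = 2  ⟹  A = 2
Only A = 2 satisfies everything.
Hence u(x, y) = 2 e^{x}.

Answer: u(x, y) = 2 e^{x}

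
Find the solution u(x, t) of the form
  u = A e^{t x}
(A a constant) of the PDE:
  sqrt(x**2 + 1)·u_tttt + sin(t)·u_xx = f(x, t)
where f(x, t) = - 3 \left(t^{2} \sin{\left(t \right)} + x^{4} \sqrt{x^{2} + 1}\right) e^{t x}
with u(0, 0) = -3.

Answer: u(x, t) = - 3 e^{t x}

Derivation:
Substitute the ansatz u = A e^{t x} into the left-hand side.
Derivatives of the ansatz:
  u_tttt = A x^{4} e^{t x}
  u_xx = A t^{2} e^{t x}
Term by term:
  sqrt(x**2 + 1)·u_tttt = A x^{4} \sqrt{x^{2} + 1} e^{t x}
  sin(t)·u_xx = A t^{2} e^{t x} \sin{\left(t \right)}
So the left-hand side equals
  A t^{2} e^{t x} \sin{\left(t \right)} + A x^{4} \sqrt{x^{2} + 1} e^{t x}
This must equal f(x, t) identically; expanded, f = - 3 t^{2} e^{t x} \sin{\left(t \right)} - 3 x^{4} \sqrt{x^{2} + 1} e^{t x}.
Matching coefficients of the independent functions:
  [t^{2} e^{t x} \sin{\left(t \right)}, x^{4} \sqrt{x^{2} + 1} e^{t x}]:  A = -3
Solving: A = -3.
Check against the point condition:
  u(0, 0) = -3  ⟹  A = -3  ✓
Hence u(x, t) = - 3 e^{t x}.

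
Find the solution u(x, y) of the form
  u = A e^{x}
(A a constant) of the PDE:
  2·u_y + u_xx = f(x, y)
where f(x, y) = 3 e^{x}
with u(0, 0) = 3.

Answer: u(x, y) = 3 e^{x}

Derivation:
Substitute the ansatz u = A e^{x} into the left-hand side.
Derivatives of the ansatz:
  u_y = 0
  u_xx = A e^{x}
Term by term:
  2·u_y = 0
  u_xx = A e^{x}
So the left-hand side equals
  A e^{x}
This must equal f(x, y) = 3 e^{x} identically.
Matching coefficients of the independent functions:
  [e^{x}]:  A = 3
Solving: A = 3.
Check against the point condition:
  u(0, 0) = 3  ⟹  A = 3  ✓
Hence u(x, y) = 3 e^{x}.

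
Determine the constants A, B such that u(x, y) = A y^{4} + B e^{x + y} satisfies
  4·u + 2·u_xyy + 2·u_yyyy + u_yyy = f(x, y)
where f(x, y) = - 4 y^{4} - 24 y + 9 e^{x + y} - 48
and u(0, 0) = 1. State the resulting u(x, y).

Substitute the ansatz u = A y^{4} + B e^{x + y} into the left-hand side.
Derivatives of the ansatz:
  u_xyy = B e^{x} e^{y}
  u_yyyy = 24 A + B e^{x} e^{y}
  u_yyy = 24 A y + B e^{x} e^{y}
Term by term:
  4·u = 4 A y^{4} + 4 B e^{x} e^{y}
  2·u_xyy = 2 B e^{x} e^{y}
  2·u_yyyy = 48 A + 2 B e^{x} e^{y}
  u_yyy = 24 A y + B e^{x} e^{y}
So the left-hand side equals
  4 A y^{4} + 24 A y + 48 A + 9 B e^{x} e^{y}
This must equal f(x, y) identically; expanded, f = - 4 y^{4} - 24 y + 9 e^{x} e^{y} - 48.
Matching coefficients of the independent functions:
  [constant term]:  48 A = -48
  [y]:  24 A = -24
  [y^{4}]:  4 A = -4
  [e^{x} e^{y}]:  9 B = 9
Solving: A = -1, B = 1.
Check against the point condition:
  u(0, 0) = 1  ⟹  B = 1  ✓
Hence u(x, y) = - y^{4} + e^{x + y}.

Answer: u(x, y) = - y^{4} + e^{x + y}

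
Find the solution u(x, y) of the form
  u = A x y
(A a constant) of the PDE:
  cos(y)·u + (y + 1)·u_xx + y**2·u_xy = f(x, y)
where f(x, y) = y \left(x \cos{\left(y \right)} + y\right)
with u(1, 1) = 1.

Substitute the ansatz u = A x y into the left-hand side.
Derivatives of the ansatz:
  u_xx = 0
  u_xy = A
Term by term:
  cos(y)·u = A x y \cos{\left(y \right)}
  (y + 1)·u_xx = 0
  y**2·u_xy = A y^{2}
So the left-hand side equals
  A x y \cos{\left(y \right)} + A y^{2}
This must equal f(x, y) identically; expanded, f = x y \cos{\left(y \right)} + y^{2}.
Matching coefficients of the independent functions:
  [y^{2}, x y \cos{\left(y \right)}]:  A = 1
Solving: A = 1.
Check against the point condition:
  u(1, 1) = 1  ⟹  A = 1  ✓
Hence u(x, y) = x y.

Answer: u(x, y) = x y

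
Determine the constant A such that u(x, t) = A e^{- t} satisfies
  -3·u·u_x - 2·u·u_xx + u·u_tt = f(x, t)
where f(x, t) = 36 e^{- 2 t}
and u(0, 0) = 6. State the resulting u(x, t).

Answer: u(x, t) = 6 e^{- t}

Derivation:
Substitute the ansatz u = A e^{- t} into the left-hand side.
Derivatives of the ansatz:
  u_x = 0
  u_xx = 0
  u_tt = A e^{- t}
Term by term:
  -3·u·u_x = 0
  -2·u·u_xx = 0
  u·u_tt = A^{2} e^{- 2 t}
So the left-hand side equals
  A^{2} e^{- 2 t}
This must equal f(x, t) = 36 e^{- 2 t} identically.
Matching coefficients of the independent functions:
  [e^{- 2 t}]:  A^{2} = 36
These equations allow (A) = (-6) or (6).
Impose the point condition(s):
  u(0, 0) = 6  ⟹  A = 6
Only A = 6 satisfies everything.
Hence u(x, t) = 6 e^{- t}.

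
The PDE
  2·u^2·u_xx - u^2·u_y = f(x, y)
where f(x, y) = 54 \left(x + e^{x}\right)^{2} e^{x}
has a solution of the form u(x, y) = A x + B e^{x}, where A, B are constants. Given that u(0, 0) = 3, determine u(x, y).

Answer: u(x, y) = 3 x + 3 e^{x}

Derivation:
Substitute the ansatz u = A x + B e^{x} into the left-hand side.
Derivatives of the ansatz:
  u_xx = B e^{x}
  u_y = 0
Term by term:
  2·u^2·u_xx = 2 A^{2} B x^{2} e^{x} + 4 A B^{2} x e^{2 x} + 2 B^{3} e^{3 x}
  -u^2·u_y = 0
So the left-hand side equals
  2 A^{2} B x^{2} e^{x} + 4 A B^{2} x e^{2 x} + 2 B^{3} e^{3 x}
This must equal f(x, y) identically; expanded, f = 54 x^{2} e^{x} + 108 x e^{2 x} + 54 e^{3 x}.
Matching coefficients of the independent functions:
  [x e^{2 x}]:  4 A B^{2} = 108
  [x^{2} e^{x}]:  2 A^{2} B = 54
  [e^{3 x}]:  2 B^{3} = 54
Solving: A = 3, B = 3.
Check against the point condition:
  u(0, 0) = 3  ⟹  B = 3  ✓
Hence u(x, y) = 3 x + 3 e^{x}.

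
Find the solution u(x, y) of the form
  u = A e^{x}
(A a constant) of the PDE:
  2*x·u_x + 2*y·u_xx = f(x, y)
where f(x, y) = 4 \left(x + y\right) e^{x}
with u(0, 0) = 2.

Answer: u(x, y) = 2 e^{x}

Derivation:
Substitute the ansatz u = A e^{x} into the left-hand side.
Derivatives of the ansatz:
  u_x = A e^{x}
  u_xx = A e^{x}
Term by term:
  2*x·u_x = 2 A x e^{x}
  2*y·u_xx = 2 A y e^{x}
So the left-hand side equals
  2 A x e^{x} + 2 A y e^{x}
This must equal f(x, y) identically; expanded, f = 4 x e^{x} + 4 y e^{x}.
Matching coefficients of the independent functions:
  [x e^{x}, y e^{x}]:  2 A = 4
Solving: A = 2.
Check against the point condition:
  u(0, 0) = 2  ⟹  A = 2  ✓
Hence u(x, y) = 2 e^{x}.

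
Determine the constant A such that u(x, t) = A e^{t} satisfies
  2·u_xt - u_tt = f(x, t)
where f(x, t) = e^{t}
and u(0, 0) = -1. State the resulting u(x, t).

Substitute the ansatz u = A e^{t} into the left-hand side.
Derivatives of the ansatz:
  u_xt = 0
  u_tt = A e^{t}
Term by term:
  2·u_xt = 0
  -u_tt = - A e^{t}
So the left-hand side equals
  - A e^{t}
This must equal f(x, t) = e^{t} identically.
Matching coefficients of the independent functions:
  [e^{t}]:  - A = 1
Solving: A = -1.
Check against the point condition:
  u(0, 0) = -1  ⟹  A = -1  ✓
Hence u(x, t) = - e^{t}.

Answer: u(x, t) = - e^{t}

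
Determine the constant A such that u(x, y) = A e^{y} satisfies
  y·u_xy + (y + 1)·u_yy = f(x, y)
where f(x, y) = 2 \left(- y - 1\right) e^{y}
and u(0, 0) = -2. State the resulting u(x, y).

Substitute the ansatz u = A e^{y} into the left-hand side.
Derivatives of the ansatz:
  u_xy = 0
  u_yy = A e^{y}
Term by term:
  y·u_xy = 0
  (y + 1)·u_yy = A y e^{y} + A e^{y}
So the left-hand side equals
  A y e^{y} + A e^{y}
This must equal f(x, y) identically; expanded, f = - 2 y e^{y} - 2 e^{y}.
Matching coefficients of the independent functions:
  [y e^{y}, e^{y}]:  A = -2
Solving: A = -2.
Check against the point condition:
  u(0, 0) = -2  ⟹  A = -2  ✓
Hence u(x, y) = - 2 e^{y}.

Answer: u(x, y) = - 2 e^{y}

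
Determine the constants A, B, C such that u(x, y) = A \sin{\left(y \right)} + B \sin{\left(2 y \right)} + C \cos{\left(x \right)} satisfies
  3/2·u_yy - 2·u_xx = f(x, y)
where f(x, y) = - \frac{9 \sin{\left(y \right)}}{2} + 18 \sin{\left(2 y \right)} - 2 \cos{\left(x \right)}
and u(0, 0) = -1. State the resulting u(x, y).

Substitute the ansatz u = A \sin{\left(y \right)} + B \sin{\left(2 y \right)} + C \cos{\left(x \right)} into the left-hand side.
Derivatives of the ansatz:
  u_yy = - A \sin{\left(y \right)} - 4 B \sin{\left(2 y \right)}
  u_xx = - C \cos{\left(x \right)}
Term by term:
  3/2·u_yy = - \frac{3 A \sin{\left(y \right)}}{2} - 6 B \sin{\left(2 y \right)}
  -2·u_xx = 2 C \cos{\left(x \right)}
So the left-hand side equals
  - \frac{3 A \sin{\left(y \right)}}{2} - 6 B \sin{\left(2 y \right)} + 2 C \cos{\left(x \right)}
This must equal f(x, y) = - \frac{9 \sin{\left(y \right)}}{2} + 18 \sin{\left(2 y \right)} - 2 \cos{\left(x \right)} identically.
Matching coefficients of the independent functions:
  [\sin{\left(y \right)}]:  - \frac{3 A}{2} = - \frac{9}{2}
  [\sin{\left(2 y \right)}]:  - 6 B = 18
  [\cos{\left(x \right)}]:  2 C = -2
Solving: A = 3, B = -3, C = -1.
Check against the point condition:
  u(0, 0) = -1  ⟹  C = -1  ✓
Hence u(x, y) = 3 \sin{\left(y \right)} - 3 \sin{\left(2 y \right)} - \cos{\left(x \right)}.

Answer: u(x, y) = 3 \sin{\left(y \right)} - 3 \sin{\left(2 y \right)} - \cos{\left(x \right)}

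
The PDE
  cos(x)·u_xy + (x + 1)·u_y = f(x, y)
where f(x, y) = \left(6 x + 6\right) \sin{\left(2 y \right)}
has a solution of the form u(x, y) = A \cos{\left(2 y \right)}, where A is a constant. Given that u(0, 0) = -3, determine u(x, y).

Substitute the ansatz u = A \cos{\left(2 y \right)} into the left-hand side.
Derivatives of the ansatz:
  u_xy = 0
  u_y = - 2 A \sin{\left(2 y \right)}
Term by term:
  cos(x)·u_xy = 0
  (x + 1)·u_y = - 2 A x \sin{\left(2 y \right)} - 2 A \sin{\left(2 y \right)}
So the left-hand side equals
  - 2 A x \sin{\left(2 y \right)} - 2 A \sin{\left(2 y \right)}
This must equal f(x, y) identically; expanded, f = 6 x \sin{\left(2 y \right)} + 6 \sin{\left(2 y \right)}.
Matching coefficients of the independent functions:
  [x \sin{\left(2 y \right)}, \sin{\left(2 y \right)}]:  - 2 A = 6
Solving: A = -3.
Check against the point condition:
  u(0, 0) = -3  ⟹  A = -3  ✓
Hence u(x, y) = - 3 \cos{\left(2 y \right)}.

Answer: u(x, y) = - 3 \cos{\left(2 y \right)}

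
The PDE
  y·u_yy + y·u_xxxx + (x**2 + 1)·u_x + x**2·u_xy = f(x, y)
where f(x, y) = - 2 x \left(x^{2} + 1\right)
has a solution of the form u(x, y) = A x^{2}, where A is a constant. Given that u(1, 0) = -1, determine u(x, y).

Substitute the ansatz u = A x^{2} into the left-hand side.
Derivatives of the ansatz:
  u_yy = 0
  u_xxxx = 0
  u_x = 2 A x
  u_xy = 0
Term by term:
  y·u_yy = 0
  y·u_xxxx = 0
  (x**2 + 1)·u_x = 2 A x^{3} + 2 A x
  x**2·u_xy = 0
So the left-hand side equals
  2 A x^{3} + 2 A x
This must equal f(x, y) identically; expanded, f = - 2 x^{3} - 2 x.
Matching coefficients of the independent functions:
  [x, x^{3}]:  2 A = -2
Solving: A = -1.
Check against the point condition:
  u(1, 0) = -1  ⟹  A = -1  ✓
Hence u(x, y) = - x^{2}.

Answer: u(x, y) = - x^{2}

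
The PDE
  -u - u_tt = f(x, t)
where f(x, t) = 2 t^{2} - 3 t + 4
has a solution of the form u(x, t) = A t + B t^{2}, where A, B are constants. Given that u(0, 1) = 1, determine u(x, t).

Substitute the ansatz u = A t + B t^{2} into the left-hand side.
Derivatives of the ansatz:
  u_tt = 2 B
Term by term:
  -u = - A t - B t^{2}
  -u_tt = - 2 B
So the left-hand side equals
  - A t - B t^{2} - 2 B
This must equal f(x, t) = 2 t^{2} - 3 t + 4 identically.
Matching coefficients of the independent functions:
  [constant term]:  - 2 B = 4
  [t]:  - A = -3
  [t^{2}]:  - B = 2
Solving: A = 3, B = -2.
Check against the point condition:
  u(0, 1) = 1  ⟹  A + B = 1  ✓
Hence u(x, t) = - 2 t^{2} + 3 t.

Answer: u(x, t) = - 2 t^{2} + 3 t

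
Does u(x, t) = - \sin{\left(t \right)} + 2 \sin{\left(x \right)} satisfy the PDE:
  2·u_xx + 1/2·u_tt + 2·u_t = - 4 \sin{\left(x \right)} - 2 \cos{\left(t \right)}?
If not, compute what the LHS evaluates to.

Evaluate each term of the left-hand side for u = - \sin{\left(t \right)} + 2 \sin{\left(x \right)}.
Derivatives:
  u_xx = - 2 \sin{\left(x \right)}
  u_tt = \sin{\left(t \right)}
  u_t = - \cos{\left(t \right)}
Terms:
  2·u_xx = - 4 \sin{\left(x \right)}
  1/2·u_tt = \frac{\sin{\left(t \right)}}{2}
  2·u_t = - 2 \cos{\left(t \right)}
Sum: LHS = \frac{\sin{\left(t \right)}}{2} - 4 \sin{\left(x \right)} - 2 \cos{\left(t \right)}
Given right-hand side: - 4 \sin{\left(x \right)} - 2 \cos{\left(t \right)}. Difference LHS − RHS = \frac{\sin{\left(t \right)}}{2} ≠ 0, so u is not a solution.

Answer: No, the LHS evaluates to \frac{\sin{\left(t \right)}}{2} - 4 \sin{\left(x \right)} - 2 \cos{\left(t \right)}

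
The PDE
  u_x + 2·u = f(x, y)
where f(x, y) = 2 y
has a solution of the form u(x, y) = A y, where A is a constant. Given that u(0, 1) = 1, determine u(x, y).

Substitute the ansatz u = A y into the left-hand side.
Derivatives of the ansatz:
  u_x = 0
Term by term:
  u_x = 0
  2·u = 2 A y
So the left-hand side equals
  2 A y
This must equal f(x, y) = 2 y identically.
Matching coefficients of the independent functions:
  [y]:  2 A = 2
Solving: A = 1.
Check against the point condition:
  u(0, 1) = 1  ⟹  A = 1  ✓
Hence u(x, y) = y.

Answer: u(x, y) = y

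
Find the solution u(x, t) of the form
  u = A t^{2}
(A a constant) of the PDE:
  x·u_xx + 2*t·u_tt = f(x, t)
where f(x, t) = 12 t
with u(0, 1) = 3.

Substitute the ansatz u = A t^{2} into the left-hand side.
Derivatives of the ansatz:
  u_xx = 0
  u_tt = 2 A
Term by term:
  x·u_xx = 0
  2*t·u_tt = 4 A t
So the left-hand side equals
  4 A t
This must equal f(x, t) = 12 t identically.
Matching coefficients of the independent functions:
  [t]:  4 A = 12
Solving: A = 3.
Check against the point condition:
  u(0, 1) = 3  ⟹  A = 3  ✓
Hence u(x, t) = 3 t^{2}.

Answer: u(x, t) = 3 t^{2}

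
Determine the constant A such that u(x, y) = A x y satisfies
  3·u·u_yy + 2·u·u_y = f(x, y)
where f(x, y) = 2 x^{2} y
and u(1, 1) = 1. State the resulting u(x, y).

Substitute the ansatz u = A x y into the left-hand side.
Derivatives of the ansatz:
  u_yy = 0
  u_y = A x
Term by term:
  3·u·u_yy = 0
  2·u·u_y = 2 A^{2} x^{2} y
So the left-hand side equals
  2 A^{2} x^{2} y
This must equal f(x, y) = 2 x^{2} y identically.
Matching coefficients of the independent functions:
  [x^{2} y]:  2 A^{2} = 2
These equations allow (A) = (-1) or (1).
Impose the point condition(s):
  u(1, 1) = 1  ⟹  A = 1
Only A = 1 satisfies everything.
Hence u(x, y) = x y.

Answer: u(x, y) = x y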